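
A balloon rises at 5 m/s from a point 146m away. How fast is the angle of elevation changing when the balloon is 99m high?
0.02346 rad/s

tan(θ) = y/146
sec²(θ) · dθ/dt = (1/146) · dy/dt
dθ/dt = cos²(θ)/146 · 5 = 146/(146² + 99²) · 5
dθ/dt = 0.02346 rad/s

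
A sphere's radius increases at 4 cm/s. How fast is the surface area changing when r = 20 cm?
640π cm²/s

S = 4πr²
dS/dt = dS/dr · dr/dt = 8πr · 4
At r = 20: dS/dt = 640π cm²/s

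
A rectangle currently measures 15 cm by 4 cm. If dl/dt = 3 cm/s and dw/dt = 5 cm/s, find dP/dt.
16 cm/s

P = 2(l + w)
dP/dt = 2(dl/dt + dw/dt) = 2(3 + 5) = 16 cm/s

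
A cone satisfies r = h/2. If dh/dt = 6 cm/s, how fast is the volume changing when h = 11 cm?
363π/2 cm³/s

V = (1/3)π(h/2)²h = πh³/12
dV/dt = πh²/4 · 6
At h = 11: dV/dt = 363π/2 cm³/s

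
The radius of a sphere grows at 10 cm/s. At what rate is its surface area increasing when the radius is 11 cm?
880π cm²/s

S = 4πr²
dS/dt = dS/dr · dr/dt = 8πr · 10
At r = 11: dS/dt = 880π cm²/s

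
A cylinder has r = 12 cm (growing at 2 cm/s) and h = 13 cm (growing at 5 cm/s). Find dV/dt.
1344π cm³/s

V = πr²h
dV/dt = 2πrh·dr/dt + πr²·dh/dt
= 2π(12)(13)(2) + π(12)²(5)
= 1344π cm³/s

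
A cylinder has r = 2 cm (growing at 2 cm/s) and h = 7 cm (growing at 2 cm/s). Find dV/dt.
64π cm³/s

V = πr²h
dV/dt = 2πrh·dr/dt + πr²·dh/dt
= 2π(2)(7)(2) + π(2)²(2)
= 64π cm³/s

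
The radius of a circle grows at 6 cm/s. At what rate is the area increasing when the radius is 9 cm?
108π cm²/s

A = πr²
dA/dt = 2πr · dr/dt = 2π(9)(6) = 108π cm²/s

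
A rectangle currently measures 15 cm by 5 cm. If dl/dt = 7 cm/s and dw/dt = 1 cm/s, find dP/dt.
16 cm/s

P = 2(l + w)
dP/dt = 2(dl/dt + dw/dt) = 2(7 + 1) = 16 cm/s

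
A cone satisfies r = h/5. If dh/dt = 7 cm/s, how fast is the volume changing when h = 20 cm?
112π cm³/s

V = (1/3)π(h/5)²h = πh³/75
dV/dt = πh²/25 · 7
At h = 20: dV/dt = 112π cm³/s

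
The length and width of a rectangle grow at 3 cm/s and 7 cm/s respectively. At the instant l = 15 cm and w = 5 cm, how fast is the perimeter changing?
20 cm/s

P = 2(l + w)
dP/dt = 2(dl/dt + dw/dt) = 2(3 + 7) = 20 cm/s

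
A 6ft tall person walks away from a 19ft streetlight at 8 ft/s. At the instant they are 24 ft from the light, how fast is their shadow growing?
48/13 ft/s

By similar triangles: 19/(x+s) = 6/s
Solving: s = 6x/13
ds/dt = 6/13 · dx/dt = 6/13 · 8 = 48/13 ft/s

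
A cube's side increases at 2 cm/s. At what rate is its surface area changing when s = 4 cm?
96 cm²/s

A = 6s²
dA/dt = 12s · ds/dt = 12·4·2 = 96 cm²/s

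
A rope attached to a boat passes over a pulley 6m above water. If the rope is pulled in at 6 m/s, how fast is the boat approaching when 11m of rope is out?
66√85/85 ≈ 7.159 m/s

rope² = x² + 6²
x = √(11² - 6²) = √85
dx/dt = (rope/x) · d(rope)/dt = (11/√85) · (-6) = -66√85/85 m/s
The boat approaches at 66√85/85 ≈ 7.159 m/s.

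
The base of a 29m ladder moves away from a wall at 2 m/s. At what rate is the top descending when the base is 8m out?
16√777/777 ≈ 0.574 m/s

x² + y² = 29²
2x·dx/dt + 2y·dy/dt = 0
dy/dt = -x/y · dx/dt = -8/√777 · 2 = -16√777/777 m/s
The top is descending at 16√777/777 ≈ 0.574 m/s.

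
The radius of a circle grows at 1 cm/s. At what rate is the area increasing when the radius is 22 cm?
44π cm²/s

A = πr²
dA/dt = 2πr · dr/dt = 2π(22)(1) = 44π cm²/s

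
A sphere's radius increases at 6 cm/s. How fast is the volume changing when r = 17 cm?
6936π cm³/s

V = (4/3)πr³
dV/dt = dV/dr · dr/dt = 4πr² · 6
At r = 17: dV/dt = 6936π cm³/s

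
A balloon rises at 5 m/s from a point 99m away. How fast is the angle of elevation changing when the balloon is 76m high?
0.031778 rad/s

tan(θ) = y/99
sec²(θ) · dθ/dt = (1/99) · dy/dt
dθ/dt = cos²(θ)/99 · 5 = 99/(99² + 76²) · 5
dθ/dt = 0.031778 rad/s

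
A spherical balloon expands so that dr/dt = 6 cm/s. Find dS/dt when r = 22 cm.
1056π cm²/s

S = 4πr²
dS/dt = dS/dr · dr/dt = 8πr · 6
At r = 22: dS/dt = 1056π cm²/s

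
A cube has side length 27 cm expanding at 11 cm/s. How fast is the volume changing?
24057 cm³/s

V = s³
dV/dt = 3s² · ds/dt = 3·27²·11 = 24057 cm³/s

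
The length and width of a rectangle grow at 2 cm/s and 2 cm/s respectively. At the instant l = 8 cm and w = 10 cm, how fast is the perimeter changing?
8 cm/s

P = 2(l + w)
dP/dt = 2(dl/dt + dw/dt) = 2(2 + 2) = 8 cm/s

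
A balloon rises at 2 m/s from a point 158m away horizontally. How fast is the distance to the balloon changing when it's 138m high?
69√11002/5501 ≈ 1.316 m/s

z² = 158² + y²
z = √(158² + 138²) = 2√11002
dz/dt = y/z · dy/dt = 138/(2√11002) · 2 = 69√11002/5501 ≈ 1.316 m/s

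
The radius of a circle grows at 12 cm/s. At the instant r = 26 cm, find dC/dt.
24π cm/s

C = 2πr
dC/dt = 2π · dr/dt = 2π · 12 = 24π cm/s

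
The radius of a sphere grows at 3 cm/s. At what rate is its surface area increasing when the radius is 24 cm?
576π cm²/s

S = 4πr²
dS/dt = dS/dr · dr/dt = 8πr · 3
At r = 24: dS/dt = 576π cm²/s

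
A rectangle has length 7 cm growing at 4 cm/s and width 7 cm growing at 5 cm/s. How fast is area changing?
63 cm²/s

A = lw
dA/dt = w·dl/dt + l·dw/dt = 7·4 + 7·5 = 63 cm²/s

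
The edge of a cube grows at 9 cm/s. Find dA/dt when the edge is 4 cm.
432 cm²/s

A = 6s²
dA/dt = 12s · ds/dt = 12·4·9 = 432 cm²/s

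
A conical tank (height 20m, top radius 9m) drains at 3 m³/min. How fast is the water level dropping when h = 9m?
400/(2187π) ≈ 0.05822 m/min

r/h = 9/20, so r = (9/20)h
V = (1/3)πr²h = (1/3)π((9/20)h)²h = (27/400)πh³
dV/dh = (81/400)πh²
dh/dt = (dV/dt)/(dV/dh) = -3/((81/400)π·9²) = -400/(2187π) m/min
The level is dropping at 400/(2187π) ≈ 0.05822 m/min.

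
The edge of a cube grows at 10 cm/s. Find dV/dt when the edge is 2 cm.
120 cm³/s

V = s³
dV/dt = 3s² · ds/dt = 3·2²·10 = 120 cm³/s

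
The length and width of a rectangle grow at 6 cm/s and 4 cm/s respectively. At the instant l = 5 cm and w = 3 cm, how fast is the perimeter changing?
20 cm/s

P = 2(l + w)
dP/dt = 2(dl/dt + dw/dt) = 2(6 + 4) = 20 cm/s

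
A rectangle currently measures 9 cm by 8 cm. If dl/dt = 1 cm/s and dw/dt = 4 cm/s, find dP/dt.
10 cm/s

P = 2(l + w)
dP/dt = 2(dl/dt + dw/dt) = 2(1 + 4) = 10 cm/s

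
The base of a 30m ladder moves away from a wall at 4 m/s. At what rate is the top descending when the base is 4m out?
8√221/221 ≈ 0.5381 m/s

x² + y² = 30²
2x·dx/dt + 2y·dy/dt = 0
dy/dt = -x/y · dx/dt = -4/(2√221) · 4 = -8√221/221 m/s
The top is descending at 8√221/221 ≈ 0.5381 m/s.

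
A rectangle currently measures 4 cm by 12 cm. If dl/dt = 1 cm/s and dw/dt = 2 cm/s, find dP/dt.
6 cm/s

P = 2(l + w)
dP/dt = 2(dl/dt + dw/dt) = 2(1 + 2) = 6 cm/s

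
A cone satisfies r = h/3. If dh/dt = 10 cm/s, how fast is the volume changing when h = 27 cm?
810π cm³/s

V = (1/3)π(h/3)²h = πh³/27
dV/dt = πh²/9 · 10
At h = 27: dV/dt = 810π cm³/s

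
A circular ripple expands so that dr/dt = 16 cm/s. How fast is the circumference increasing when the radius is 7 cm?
32π cm/s

C = 2πr
dC/dt = 2π · dr/dt = 2π · 16 = 32π cm/s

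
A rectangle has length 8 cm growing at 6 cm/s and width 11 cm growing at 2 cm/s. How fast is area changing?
82 cm²/s

A = lw
dA/dt = w·dl/dt + l·dw/dt = 11·6 + 8·2 = 82 cm²/s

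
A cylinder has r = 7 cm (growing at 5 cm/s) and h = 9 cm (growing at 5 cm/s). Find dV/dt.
875π cm³/s

V = πr²h
dV/dt = 2πrh·dr/dt + πr²·dh/dt
= 2π(7)(9)(5) + π(7)²(5)
= 875π cm³/s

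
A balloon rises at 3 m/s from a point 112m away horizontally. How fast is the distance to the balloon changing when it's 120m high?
45√421/421 ≈ 2.193 m/s

z² = 112² + y²
z = √(112² + 120²) = 8√421
dz/dt = y/z · dy/dt = 120/(8√421) · 3 = 45√421/421 ≈ 2.193 m/s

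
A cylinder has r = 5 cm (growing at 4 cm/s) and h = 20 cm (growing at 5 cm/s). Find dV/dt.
925π cm³/s

V = πr²h
dV/dt = 2πrh·dr/dt + πr²·dh/dt
= 2π(5)(20)(4) + π(5)²(5)
= 925π cm³/s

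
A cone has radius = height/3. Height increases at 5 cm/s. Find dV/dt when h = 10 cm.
500π/9 cm³/s

V = (1/3)π(h/3)²h = πh³/27
dV/dt = πh²/9 · 5
At h = 10: dV/dt = 500π/9 cm³/s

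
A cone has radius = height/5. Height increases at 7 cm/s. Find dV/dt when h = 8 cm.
448π/25 cm³/s

V = (1/3)π(h/5)²h = πh³/75
dV/dt = πh²/25 · 7
At h = 8: dV/dt = 448π/25 cm³/s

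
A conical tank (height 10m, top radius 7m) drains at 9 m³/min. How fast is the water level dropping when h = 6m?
25/(49π) ≈ 0.1624 m/min

r/h = 7/10, so r = (7/10)h
V = (1/3)πr²h = (1/3)π((7/10)h)²h = (49/300)πh³
dV/dh = (49/100)πh²
dh/dt = (dV/dt)/(dV/dh) = -9/((49/100)π·6²) = -25/(49π) m/min
The level is dropping at 25/(49π) ≈ 0.1624 m/min.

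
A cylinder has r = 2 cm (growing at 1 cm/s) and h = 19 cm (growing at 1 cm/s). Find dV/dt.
80π cm³/s

V = πr²h
dV/dt = 2πrh·dr/dt + πr²·dh/dt
= 2π(2)(19)(1) + π(2)²(1)
= 80π cm³/s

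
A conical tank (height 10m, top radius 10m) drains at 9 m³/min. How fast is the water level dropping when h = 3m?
1/π ≈ 0.3183 m/min

r/h = 10/10, so r = h
V = (1/3)πr²h = (1/3)π(h)²h = (1/3)πh³
dV/dh = πh²
dh/dt = (dV/dt)/(dV/dh) = -9/(π·3²) = -1/π m/min
The level is dropping at 1/π ≈ 0.3183 m/min.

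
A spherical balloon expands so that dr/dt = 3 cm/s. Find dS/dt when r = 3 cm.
72π cm²/s

S = 4πr²
dS/dt = dS/dr · dr/dt = 8πr · 3
At r = 3: dS/dt = 72π cm²/s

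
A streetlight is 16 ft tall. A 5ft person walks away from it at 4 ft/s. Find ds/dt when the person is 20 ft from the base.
20/11 ft/s

By similar triangles: 16/(x+s) = 5/s
Solving: s = 5x/11
ds/dt = 5/11 · dx/dt = 5/11 · 4 = 20/11 ft/s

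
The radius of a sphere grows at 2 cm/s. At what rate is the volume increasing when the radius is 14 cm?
1568π cm³/s

V = (4/3)πr³
dV/dt = dV/dr · dr/dt = 4πr² · 2
At r = 14: dV/dt = 1568π cm³/s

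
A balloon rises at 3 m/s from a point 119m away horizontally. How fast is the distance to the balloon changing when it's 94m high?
282√22997/22997 ≈ 1.86 m/s

z² = 119² + y²
z = √(119² + 94²) = √22997
dz/dt = y/z · dy/dt = 94/√22997 · 3 = 282√22997/22997 ≈ 1.86 m/s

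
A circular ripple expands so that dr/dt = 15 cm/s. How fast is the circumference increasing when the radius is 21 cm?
30π cm/s

C = 2πr
dC/dt = 2π · dr/dt = 2π · 15 = 30π cm/s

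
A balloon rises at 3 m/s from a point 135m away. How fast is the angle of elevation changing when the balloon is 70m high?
0.017514 rad/s

tan(θ) = y/135
sec²(θ) · dθ/dt = (1/135) · dy/dt
dθ/dt = cos²(θ)/135 · 3 = 135/(135² + 70²) · 3
dθ/dt = 0.017514 rad/s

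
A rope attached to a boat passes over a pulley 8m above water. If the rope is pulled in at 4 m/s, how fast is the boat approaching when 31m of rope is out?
124√897/897 ≈ 4.14 m/s

rope² = x² + 8²
x = √(31² - 8²) = √897
dx/dt = (rope/x) · d(rope)/dt = (31/√897) · (-4) = -124√897/897 m/s
The boat approaches at 124√897/897 ≈ 4.14 m/s.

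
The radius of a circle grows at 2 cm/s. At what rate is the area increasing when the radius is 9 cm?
36π cm²/s

A = πr²
dA/dt = 2πr · dr/dt = 2π(9)(2) = 36π cm²/s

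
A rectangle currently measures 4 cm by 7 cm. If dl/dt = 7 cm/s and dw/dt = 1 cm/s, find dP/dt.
16 cm/s

P = 2(l + w)
dP/dt = 2(dl/dt + dw/dt) = 2(7 + 1) = 16 cm/s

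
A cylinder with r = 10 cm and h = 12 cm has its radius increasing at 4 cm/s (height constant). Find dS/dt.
256π cm²/s

S = 2πrh + 2πr² (lateral + bases)
dS/dt = (2πh + 4πr)·dr/dt = (2π·12 + 4π·10)·4
= 256π cm²/s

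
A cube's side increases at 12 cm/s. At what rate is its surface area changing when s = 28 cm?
4032 cm²/s

A = 6s²
dA/dt = 12s · ds/dt = 12·28·12 = 4032 cm²/s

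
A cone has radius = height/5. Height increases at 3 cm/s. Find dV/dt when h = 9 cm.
243π/25 cm³/s

V = (1/3)π(h/5)²h = πh³/75
dV/dt = πh²/25 · 3
At h = 9: dV/dt = 243π/25 cm³/s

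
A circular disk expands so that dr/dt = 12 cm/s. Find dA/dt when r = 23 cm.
552π cm²/s

A = πr²
dA/dt = 2πr · dr/dt = 2π(23)(12) = 552π cm²/s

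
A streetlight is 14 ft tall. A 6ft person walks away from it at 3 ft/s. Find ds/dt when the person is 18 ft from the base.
9/4 ft/s

By similar triangles: 14/(x+s) = 6/s
Solving: s = 6x/8
ds/dt = 6/8 · dx/dt = 3/4 · 3 = 9/4 ft/s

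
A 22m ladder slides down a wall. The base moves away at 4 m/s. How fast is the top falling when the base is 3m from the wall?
12√19/95 ≈ 0.5506 m/s

x² + y² = 22²
2x·dx/dt + 2y·dy/dt = 0
dy/dt = -x/y · dx/dt = -3/(5√19) · 4 = -12√19/95 m/s
The top is descending at 12√19/95 ≈ 0.5506 m/s.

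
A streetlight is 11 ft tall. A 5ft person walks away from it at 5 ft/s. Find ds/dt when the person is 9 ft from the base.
25/6 ft/s

By similar triangles: 11/(x+s) = 5/s
Solving: s = 5x/6
ds/dt = 5/6 · dx/dt = 5/6 · 5 = 25/6 ft/s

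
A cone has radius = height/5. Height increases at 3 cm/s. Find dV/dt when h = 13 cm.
507π/25 cm³/s

V = (1/3)π(h/5)²h = πh³/75
dV/dt = πh²/25 · 3
At h = 13: dV/dt = 507π/25 cm³/s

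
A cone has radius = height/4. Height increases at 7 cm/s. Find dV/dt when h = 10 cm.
175π/4 cm³/s

V = (1/3)π(h/4)²h = πh³/48
dV/dt = πh²/16 · 7
At h = 10: dV/dt = 175π/4 cm³/s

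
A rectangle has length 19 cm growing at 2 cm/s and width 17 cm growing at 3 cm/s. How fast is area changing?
91 cm²/s

A = lw
dA/dt = w·dl/dt + l·dw/dt = 17·2 + 19·3 = 91 cm²/s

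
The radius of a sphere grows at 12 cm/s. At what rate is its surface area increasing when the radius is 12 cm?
1152π cm²/s

S = 4πr²
dS/dt = dS/dr · dr/dt = 8πr · 12
At r = 12: dS/dt = 1152π cm²/s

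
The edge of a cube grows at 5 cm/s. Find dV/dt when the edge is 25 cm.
9375 cm³/s

V = s³
dV/dt = 3s² · ds/dt = 3·25²·5 = 9375 cm³/s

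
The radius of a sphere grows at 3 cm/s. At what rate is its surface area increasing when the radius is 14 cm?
336π cm²/s

S = 4πr²
dS/dt = dS/dr · dr/dt = 8πr · 3
At r = 14: dS/dt = 336π cm²/s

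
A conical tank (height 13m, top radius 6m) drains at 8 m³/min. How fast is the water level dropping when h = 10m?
169/(450π) ≈ 0.1195 m/min

r/h = 6/13, so r = (6/13)h
V = (1/3)πr²h = (1/3)π((6/13)h)²h = (12/169)πh³
dV/dh = (36/169)πh²
dh/dt = (dV/dt)/(dV/dh) = -8/((36/169)π·10²) = -169/(450π) m/min
The level is dropping at 169/(450π) ≈ 0.1195 m/min.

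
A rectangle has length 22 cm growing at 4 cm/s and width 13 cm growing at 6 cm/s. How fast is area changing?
184 cm²/s

A = lw
dA/dt = w·dl/dt + l·dw/dt = 13·4 + 22·6 = 184 cm²/s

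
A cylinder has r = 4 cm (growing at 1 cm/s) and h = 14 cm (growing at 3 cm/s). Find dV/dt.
160π cm³/s

V = πr²h
dV/dt = 2πrh·dr/dt + πr²·dh/dt
= 2π(4)(14)(1) + π(4)²(3)
= 160π cm³/s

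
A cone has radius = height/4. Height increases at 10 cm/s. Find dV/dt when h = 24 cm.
360π cm³/s

V = (1/3)π(h/4)²h = πh³/48
dV/dt = πh²/16 · 10
At h = 24: dV/dt = 360π cm³/s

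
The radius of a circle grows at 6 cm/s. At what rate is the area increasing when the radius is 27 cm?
324π cm²/s

A = πr²
dA/dt = 2πr · dr/dt = 2π(27)(6) = 324π cm²/s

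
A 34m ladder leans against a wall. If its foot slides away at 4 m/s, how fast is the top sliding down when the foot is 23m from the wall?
92√627/627 ≈ 3.674 m/s

x² + y² = 34²
2x·dx/dt + 2y·dy/dt = 0
dy/dt = -x/y · dx/dt = -23/√627 · 4 = -92√627/627 m/s
The top is descending at 92√627/627 ≈ 3.674 m/s.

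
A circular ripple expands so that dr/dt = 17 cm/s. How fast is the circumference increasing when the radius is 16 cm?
34π cm/s

C = 2πr
dC/dt = 2π · dr/dt = 2π · 17 = 34π cm/s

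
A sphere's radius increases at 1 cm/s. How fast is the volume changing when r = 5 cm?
100π cm³/s

V = (4/3)πr³
dV/dt = dV/dr · dr/dt = 4πr² · 1
At r = 5: dV/dt = 100π cm³/s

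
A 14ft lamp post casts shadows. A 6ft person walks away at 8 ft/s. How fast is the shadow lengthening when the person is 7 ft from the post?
6 ft/s

By similar triangles: 14/(x+s) = 6/s
Solving: s = 6x/8
ds/dt = 6/8 · dx/dt = 3/4 · 8 = 6 ft/s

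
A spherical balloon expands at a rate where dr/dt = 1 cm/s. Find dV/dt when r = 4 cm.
64π cm³/s

V = (4/3)πr³
dV/dt = dV/dr · dr/dt = 4πr² · 1
At r = 4: dV/dt = 64π cm³/s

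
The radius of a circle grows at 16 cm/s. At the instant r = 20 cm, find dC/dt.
32π cm/s

C = 2πr
dC/dt = 2π · dr/dt = 2π · 16 = 32π cm/s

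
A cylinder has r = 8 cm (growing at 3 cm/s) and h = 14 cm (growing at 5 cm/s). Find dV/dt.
992π cm³/s

V = πr²h
dV/dt = 2πrh·dr/dt + πr²·dh/dt
= 2π(8)(14)(3) + π(8)²(5)
= 992π cm³/s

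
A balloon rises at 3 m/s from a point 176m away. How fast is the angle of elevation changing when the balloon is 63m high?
0.015109 rad/s

tan(θ) = y/176
sec²(θ) · dθ/dt = (1/176) · dy/dt
dθ/dt = cos²(θ)/176 · 3 = 176/(176² + 63²) · 3
dθ/dt = 0.015109 rad/s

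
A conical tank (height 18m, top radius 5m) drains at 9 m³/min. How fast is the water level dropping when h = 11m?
2916/(3025π) ≈ 0.3068 m/min

r/h = 5/18, so r = (5/18)h
V = (1/3)πr²h = (1/3)π((5/18)h)²h = (25/972)πh³
dV/dh = (25/324)πh²
dh/dt = (dV/dt)/(dV/dh) = -9/((25/324)π·11²) = -2916/(3025π) m/min
The level is dropping at 2916/(3025π) ≈ 0.3068 m/min.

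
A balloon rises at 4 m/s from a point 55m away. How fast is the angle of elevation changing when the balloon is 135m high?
0.010353 rad/s

tan(θ) = y/55
sec²(θ) · dθ/dt = (1/55) · dy/dt
dθ/dt = cos²(θ)/55 · 4 = 55/(55² + 135²) · 4
dθ/dt = 0.010353 rad/s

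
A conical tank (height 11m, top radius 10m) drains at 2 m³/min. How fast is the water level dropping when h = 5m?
121/(1250π) ≈ 0.03081 m/min

r/h = 10/11, so r = (10/11)h
V = (1/3)πr²h = (1/3)π((10/11)h)²h = (100/363)πh³
dV/dh = (100/121)πh²
dh/dt = (dV/dt)/(dV/dh) = -2/((100/121)π·5²) = -121/(1250π) m/min
The level is dropping at 121/(1250π) ≈ 0.03081 m/min.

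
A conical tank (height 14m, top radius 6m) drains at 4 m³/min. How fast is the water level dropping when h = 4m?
49/(36π) ≈ 0.4333 m/min

r/h = 6/14, so r = (3/7)h
V = (1/3)πr²h = (1/3)π((3/7)h)²h = (3/49)πh³
dV/dh = (9/49)πh²
dh/dt = (dV/dt)/(dV/dh) = -4/((9/49)π·4²) = -49/(36π) m/min
The level is dropping at 49/(36π) ≈ 0.4333 m/min.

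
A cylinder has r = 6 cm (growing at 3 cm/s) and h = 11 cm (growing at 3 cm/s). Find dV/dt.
504π cm³/s

V = πr²h
dV/dt = 2πrh·dr/dt + πr²·dh/dt
= 2π(6)(11)(3) + π(6)²(3)
= 504π cm³/s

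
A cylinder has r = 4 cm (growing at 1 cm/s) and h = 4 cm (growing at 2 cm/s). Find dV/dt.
64π cm³/s

V = πr²h
dV/dt = 2πrh·dr/dt + πr²·dh/dt
= 2π(4)(4)(1) + π(4)²(2)
= 64π cm³/s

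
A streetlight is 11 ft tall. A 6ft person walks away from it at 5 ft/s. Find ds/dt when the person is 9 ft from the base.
6 ft/s

By similar triangles: 11/(x+s) = 6/s
Solving: s = 6x/5
ds/dt = 6/5 · dx/dt = 6/5 · 5 = 6 ft/s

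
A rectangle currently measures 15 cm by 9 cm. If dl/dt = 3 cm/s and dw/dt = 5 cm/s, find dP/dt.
16 cm/s

P = 2(l + w)
dP/dt = 2(dl/dt + dw/dt) = 2(3 + 5) = 16 cm/s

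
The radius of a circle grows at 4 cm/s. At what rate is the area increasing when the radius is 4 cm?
32π cm²/s

A = πr²
dA/dt = 2πr · dr/dt = 2π(4)(4) = 32π cm²/s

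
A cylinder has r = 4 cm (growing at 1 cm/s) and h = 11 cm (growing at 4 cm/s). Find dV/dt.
152π cm³/s

V = πr²h
dV/dt = 2πrh·dr/dt + πr²·dh/dt
= 2π(4)(11)(1) + π(4)²(4)
= 152π cm³/s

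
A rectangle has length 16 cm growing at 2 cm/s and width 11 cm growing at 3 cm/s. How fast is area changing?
70 cm²/s

A = lw
dA/dt = w·dl/dt + l·dw/dt = 11·2 + 16·3 = 70 cm²/s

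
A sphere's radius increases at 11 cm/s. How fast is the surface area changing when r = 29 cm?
2552π cm²/s

S = 4πr²
dS/dt = dS/dr · dr/dt = 8πr · 11
At r = 29: dS/dt = 2552π cm²/s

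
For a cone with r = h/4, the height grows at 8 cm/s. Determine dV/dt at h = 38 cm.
722π cm³/s

V = (1/3)π(h/4)²h = πh³/48
dV/dt = πh²/16 · 8
At h = 38: dV/dt = 722π cm³/s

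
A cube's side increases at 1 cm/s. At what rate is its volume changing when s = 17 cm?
867 cm³/s

V = s³
dV/dt = 3s² · ds/dt = 3·17²·1 = 867 cm³/s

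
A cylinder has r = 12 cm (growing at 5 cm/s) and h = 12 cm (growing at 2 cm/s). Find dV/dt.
1728π cm³/s

V = πr²h
dV/dt = 2πrh·dr/dt + πr²·dh/dt
= 2π(12)(12)(5) + π(12)²(2)
= 1728π cm³/s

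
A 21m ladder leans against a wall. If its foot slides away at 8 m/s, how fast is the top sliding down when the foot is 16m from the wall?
128√185/185 ≈ 9.411 m/s

x² + y² = 21²
2x·dx/dt + 2y·dy/dt = 0
dy/dt = -x/y · dx/dt = -16/√185 · 8 = -128√185/185 m/s
The top is descending at 128√185/185 ≈ 9.411 m/s.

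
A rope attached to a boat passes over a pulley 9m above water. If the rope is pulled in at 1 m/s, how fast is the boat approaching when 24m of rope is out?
8√55/55 ≈ 1.079 m/s

rope² = x² + 9²
x = √(24² - 9²) = 3√55
dx/dt = (rope/x) · d(rope)/dt = (24/(3√55)) · (-1) = -8√55/55 m/s
The boat approaches at 8√55/55 ≈ 1.079 m/s.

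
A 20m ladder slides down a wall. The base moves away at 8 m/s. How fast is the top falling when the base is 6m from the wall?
24√91/91 ≈ 2.516 m/s

x² + y² = 20²
2x·dx/dt + 2y·dy/dt = 0
dy/dt = -x/y · dx/dt = -6/(2√91) · 8 = -24√91/91 m/s
The top is descending at 24√91/91 ≈ 2.516 m/s.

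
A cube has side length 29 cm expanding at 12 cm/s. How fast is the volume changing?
30276 cm³/s

V = s³
dV/dt = 3s² · ds/dt = 3·29²·12 = 30276 cm³/s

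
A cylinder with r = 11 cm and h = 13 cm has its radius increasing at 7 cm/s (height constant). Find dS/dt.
490π cm²/s

S = 2πrh + 2πr² (lateral + bases)
dS/dt = (2πh + 4πr)·dr/dt = (2π·13 + 4π·11)·7
= 490π cm²/s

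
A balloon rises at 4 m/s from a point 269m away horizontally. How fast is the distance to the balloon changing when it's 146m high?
584√93677/93677 ≈ 1.908 m/s

z² = 269² + y²
z = √(269² + 146²) = √93677
dz/dt = y/z · dy/dt = 146/√93677 · 4 = 584√93677/93677 ≈ 1.908 m/s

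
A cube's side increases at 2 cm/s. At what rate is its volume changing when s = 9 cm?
486 cm³/s

V = s³
dV/dt = 3s² · ds/dt = 3·9²·2 = 486 cm³/s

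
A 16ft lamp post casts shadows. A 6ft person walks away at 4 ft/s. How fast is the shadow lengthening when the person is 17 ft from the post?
12/5 ft/s

By similar triangles: 16/(x+s) = 6/s
Solving: s = 6x/10
ds/dt = 6/10 · dx/dt = 3/5 · 4 = 12/5 ft/s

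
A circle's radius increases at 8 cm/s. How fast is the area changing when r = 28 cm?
448π cm²/s

A = πr²
dA/dt = 2πr · dr/dt = 2π(28)(8) = 448π cm²/s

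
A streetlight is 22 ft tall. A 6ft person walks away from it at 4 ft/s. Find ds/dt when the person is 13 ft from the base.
3/2 ft/s

By similar triangles: 22/(x+s) = 6/s
Solving: s = 6x/16
ds/dt = 6/16 · dx/dt = 3/8 · 4 = 3/2 ft/s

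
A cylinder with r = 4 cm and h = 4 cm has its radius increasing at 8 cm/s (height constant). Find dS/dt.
192π cm²/s

S = 2πrh + 2πr² (lateral + bases)
dS/dt = (2πh + 4πr)·dr/dt = (2π·4 + 4π·4)·8
= 192π cm²/s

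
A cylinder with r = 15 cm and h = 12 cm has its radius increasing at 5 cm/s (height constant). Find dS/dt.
420π cm²/s

S = 2πrh + 2πr² (lateral + bases)
dS/dt = (2πh + 4πr)·dr/dt = (2π·12 + 4π·15)·5
= 420π cm²/s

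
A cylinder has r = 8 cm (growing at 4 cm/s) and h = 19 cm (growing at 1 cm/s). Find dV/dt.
1280π cm³/s

V = πr²h
dV/dt = 2πrh·dr/dt + πr²·dh/dt
= 2π(8)(19)(4) + π(8)²(1)
= 1280π cm³/s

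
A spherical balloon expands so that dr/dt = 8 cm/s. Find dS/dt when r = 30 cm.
1920π cm²/s

S = 4πr²
dS/dt = dS/dr · dr/dt = 8πr · 8
At r = 30: dS/dt = 1920π cm²/s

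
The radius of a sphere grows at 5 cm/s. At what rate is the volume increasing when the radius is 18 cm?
6480π cm³/s

V = (4/3)πr³
dV/dt = dV/dr · dr/dt = 4πr² · 5
At r = 18: dV/dt = 6480π cm³/s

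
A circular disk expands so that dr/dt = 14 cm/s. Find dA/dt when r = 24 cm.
672π cm²/s

A = πr²
dA/dt = 2πr · dr/dt = 2π(24)(14) = 672π cm²/s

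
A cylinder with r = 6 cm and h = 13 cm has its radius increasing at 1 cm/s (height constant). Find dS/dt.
50π cm²/s

S = 2πrh + 2πr² (lateral + bases)
dS/dt = (2πh + 4πr)·dr/dt = (2π·13 + 4π·6)·1
= 50π cm²/s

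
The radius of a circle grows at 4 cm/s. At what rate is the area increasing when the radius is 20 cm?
160π cm²/s

A = πr²
dA/dt = 2πr · dr/dt = 2π(20)(4) = 160π cm²/s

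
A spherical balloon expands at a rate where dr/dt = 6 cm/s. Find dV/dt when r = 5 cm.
600π cm³/s

V = (4/3)πr³
dV/dt = dV/dr · dr/dt = 4πr² · 6
At r = 5: dV/dt = 600π cm³/s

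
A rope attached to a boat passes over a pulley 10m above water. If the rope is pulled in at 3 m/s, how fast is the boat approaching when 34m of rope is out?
17√66/44 ≈ 3.139 m/s

rope² = x² + 10²
x = √(34² - 10²) = 4√66
dx/dt = (rope/x) · d(rope)/dt = (34/(4√66)) · (-3) = -17√66/44 m/s
The boat approaches at 17√66/44 ≈ 3.139 m/s.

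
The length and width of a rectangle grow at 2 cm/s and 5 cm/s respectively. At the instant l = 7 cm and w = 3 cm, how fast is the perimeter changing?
14 cm/s

P = 2(l + w)
dP/dt = 2(dl/dt + dw/dt) = 2(2 + 5) = 14 cm/s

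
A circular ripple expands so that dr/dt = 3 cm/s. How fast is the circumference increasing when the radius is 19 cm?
6π cm/s

C = 2πr
dC/dt = 2π · dr/dt = 2π · 3 = 6π cm/s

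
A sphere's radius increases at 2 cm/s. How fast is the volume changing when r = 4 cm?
128π cm³/s

V = (4/3)πr³
dV/dt = dV/dr · dr/dt = 4πr² · 2
At r = 4: dV/dt = 128π cm³/s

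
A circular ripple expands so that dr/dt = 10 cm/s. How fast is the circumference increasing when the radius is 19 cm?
20π cm/s

C = 2πr
dC/dt = 2π · dr/dt = 2π · 10 = 20π cm/s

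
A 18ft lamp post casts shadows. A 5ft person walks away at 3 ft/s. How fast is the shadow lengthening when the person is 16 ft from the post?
15/13 ft/s

By similar triangles: 18/(x+s) = 5/s
Solving: s = 5x/13
ds/dt = 5/13 · dx/dt = 5/13 · 3 = 15/13 ft/s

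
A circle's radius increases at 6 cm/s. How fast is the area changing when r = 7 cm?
84π cm²/s

A = πr²
dA/dt = 2πr · dr/dt = 2π(7)(6) = 84π cm²/s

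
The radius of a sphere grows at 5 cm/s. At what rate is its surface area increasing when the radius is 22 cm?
880π cm²/s

S = 4πr²
dS/dt = dS/dr · dr/dt = 8πr · 5
At r = 22: dS/dt = 880π cm²/s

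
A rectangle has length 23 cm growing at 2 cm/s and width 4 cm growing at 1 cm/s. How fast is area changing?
31 cm²/s

A = lw
dA/dt = w·dl/dt + l·dw/dt = 4·2 + 23·1 = 31 cm²/s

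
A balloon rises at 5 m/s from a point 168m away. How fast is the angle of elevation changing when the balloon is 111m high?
0.020718 rad/s

tan(θ) = y/168
sec²(θ) · dθ/dt = (1/168) · dy/dt
dθ/dt = cos²(θ)/168 · 5 = 168/(168² + 111²) · 5
dθ/dt = 0.020718 rad/s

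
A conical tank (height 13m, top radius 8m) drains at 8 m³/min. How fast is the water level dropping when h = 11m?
169/(968π) ≈ 0.05557 m/min

r/h = 8/13, so r = (8/13)h
V = (1/3)πr²h = (1/3)π((8/13)h)²h = (64/507)πh³
dV/dh = (64/169)πh²
dh/dt = (dV/dt)/(dV/dh) = -8/((64/169)π·11²) = -169/(968π) m/min
The level is dropping at 169/(968π) ≈ 0.05557 m/min.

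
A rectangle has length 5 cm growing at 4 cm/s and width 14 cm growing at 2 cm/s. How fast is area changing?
66 cm²/s

A = lw
dA/dt = w·dl/dt + l·dw/dt = 14·4 + 5·2 = 66 cm²/s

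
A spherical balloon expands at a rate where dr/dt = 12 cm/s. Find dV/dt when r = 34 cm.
55488π cm³/s

V = (4/3)πr³
dV/dt = dV/dr · dr/dt = 4πr² · 12
At r = 34: dV/dt = 55488π cm³/s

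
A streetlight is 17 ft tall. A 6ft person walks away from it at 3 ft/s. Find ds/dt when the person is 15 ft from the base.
18/11 ft/s

By similar triangles: 17/(x+s) = 6/s
Solving: s = 6x/11
ds/dt = 6/11 · dx/dt = 6/11 · 3 = 18/11 ft/s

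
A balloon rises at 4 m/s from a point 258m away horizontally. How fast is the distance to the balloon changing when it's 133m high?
532√84253/84253 ≈ 1.833 m/s

z² = 258² + y²
z = √(258² + 133²) = √84253
dz/dt = y/z · dy/dt = 133/√84253 · 4 = 532√84253/84253 ≈ 1.833 m/s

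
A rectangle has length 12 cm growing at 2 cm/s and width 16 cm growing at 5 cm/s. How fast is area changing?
92 cm²/s

A = lw
dA/dt = w·dl/dt + l·dw/dt = 16·2 + 12·5 = 92 cm²/s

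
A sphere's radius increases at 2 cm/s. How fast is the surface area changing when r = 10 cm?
160π cm²/s

S = 4πr²
dS/dt = dS/dr · dr/dt = 8πr · 2
At r = 10: dS/dt = 160π cm²/s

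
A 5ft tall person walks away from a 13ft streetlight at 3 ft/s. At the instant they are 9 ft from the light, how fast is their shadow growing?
15/8 ft/s

By similar triangles: 13/(x+s) = 5/s
Solving: s = 5x/8
ds/dt = 5/8 · dx/dt = 5/8 · 3 = 15/8 ft/s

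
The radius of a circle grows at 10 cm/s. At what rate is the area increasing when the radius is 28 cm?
560π cm²/s

A = πr²
dA/dt = 2πr · dr/dt = 2π(28)(10) = 560π cm²/s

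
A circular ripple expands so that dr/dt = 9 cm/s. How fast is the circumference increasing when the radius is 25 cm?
18π cm/s

C = 2πr
dC/dt = 2π · dr/dt = 2π · 9 = 18π cm/s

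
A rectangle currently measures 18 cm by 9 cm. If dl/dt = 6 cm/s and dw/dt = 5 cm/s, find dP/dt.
22 cm/s

P = 2(l + w)
dP/dt = 2(dl/dt + dw/dt) = 2(6 + 5) = 22 cm/s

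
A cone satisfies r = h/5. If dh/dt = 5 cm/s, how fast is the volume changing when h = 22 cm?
484π/5 cm³/s

V = (1/3)π(h/5)²h = πh³/75
dV/dt = πh²/25 · 5
At h = 22: dV/dt = 484π/5 cm³/s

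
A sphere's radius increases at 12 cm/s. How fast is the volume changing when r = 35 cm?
58800π cm³/s

V = (4/3)πr³
dV/dt = dV/dr · dr/dt = 4πr² · 12
At r = 35: dV/dt = 58800π cm³/s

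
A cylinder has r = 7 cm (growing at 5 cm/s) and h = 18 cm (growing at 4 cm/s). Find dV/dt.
1456π cm³/s

V = πr²h
dV/dt = 2πrh·dr/dt + πr²·dh/dt
= 2π(7)(18)(5) + π(7)²(4)
= 1456π cm³/s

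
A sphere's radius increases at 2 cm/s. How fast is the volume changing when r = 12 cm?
1152π cm³/s

V = (4/3)πr³
dV/dt = dV/dr · dr/dt = 4πr² · 2
At r = 12: dV/dt = 1152π cm³/s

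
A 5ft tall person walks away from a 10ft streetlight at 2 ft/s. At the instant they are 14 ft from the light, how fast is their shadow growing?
2 ft/s

By similar triangles: 10/(x+s) = 5/s
Solving: s = 5x/5
ds/dt = 5/5 · dx/dt = 1 · 2 = 2 ft/s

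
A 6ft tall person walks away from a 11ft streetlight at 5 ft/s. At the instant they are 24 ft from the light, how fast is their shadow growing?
6 ft/s

By similar triangles: 11/(x+s) = 6/s
Solving: s = 6x/5
ds/dt = 6/5 · dx/dt = 6/5 · 5 = 6 ft/s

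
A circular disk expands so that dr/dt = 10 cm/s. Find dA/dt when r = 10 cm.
200π cm²/s

A = πr²
dA/dt = 2πr · dr/dt = 2π(10)(10) = 200π cm²/s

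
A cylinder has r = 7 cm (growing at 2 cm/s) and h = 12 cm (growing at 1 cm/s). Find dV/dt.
385π cm³/s

V = πr²h
dV/dt = 2πrh·dr/dt + πr²·dh/dt
= 2π(7)(12)(2) + π(7)²(1)
= 385π cm³/s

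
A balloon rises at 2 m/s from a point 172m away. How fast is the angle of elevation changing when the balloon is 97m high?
0.008822 rad/s

tan(θ) = y/172
sec²(θ) · dθ/dt = (1/172) · dy/dt
dθ/dt = cos²(θ)/172 · 2 = 172/(172² + 97²) · 2
dθ/dt = 0.008822 rad/s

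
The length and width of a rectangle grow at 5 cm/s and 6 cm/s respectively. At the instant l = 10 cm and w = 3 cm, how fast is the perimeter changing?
22 cm/s

P = 2(l + w)
dP/dt = 2(dl/dt + dw/dt) = 2(5 + 6) = 22 cm/s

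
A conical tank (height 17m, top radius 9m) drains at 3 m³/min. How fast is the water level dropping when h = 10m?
289/(2700π) ≈ 0.03407 m/min

r/h = 9/17, so r = (9/17)h
V = (1/3)πr²h = (1/3)π((9/17)h)²h = (27/289)πh³
dV/dh = (81/289)πh²
dh/dt = (dV/dt)/(dV/dh) = -3/((81/289)π·10²) = -289/(2700π) m/min
The level is dropping at 289/(2700π) ≈ 0.03407 m/min.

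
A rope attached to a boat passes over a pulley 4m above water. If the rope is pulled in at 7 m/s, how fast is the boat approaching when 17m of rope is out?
17√273/39 ≈ 7.202 m/s

rope² = x² + 4²
x = √(17² - 4²) = √273
dx/dt = (rope/x) · d(rope)/dt = (17/√273) · (-7) = -17√273/39 m/s
The boat approaches at 17√273/39 ≈ 7.202 m/s.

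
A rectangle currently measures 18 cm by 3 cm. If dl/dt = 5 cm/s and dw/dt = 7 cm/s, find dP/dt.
24 cm/s

P = 2(l + w)
dP/dt = 2(dl/dt + dw/dt) = 2(5 + 7) = 24 cm/s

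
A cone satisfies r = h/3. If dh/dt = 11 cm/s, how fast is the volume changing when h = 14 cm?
2156π/9 cm³/s

V = (1/3)π(h/3)²h = πh³/27
dV/dt = πh²/9 · 11
At h = 14: dV/dt = 2156π/9 cm³/s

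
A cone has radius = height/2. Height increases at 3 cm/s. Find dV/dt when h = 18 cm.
243π cm³/s

V = (1/3)π(h/2)²h = πh³/12
dV/dt = πh²/4 · 3
At h = 18: dV/dt = 243π cm³/s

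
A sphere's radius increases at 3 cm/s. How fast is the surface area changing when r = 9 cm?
216π cm²/s

S = 4πr²
dS/dt = dS/dr · dr/dt = 8πr · 3
At r = 9: dS/dt = 216π cm²/s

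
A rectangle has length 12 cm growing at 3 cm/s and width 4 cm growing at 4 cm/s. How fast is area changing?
60 cm²/s

A = lw
dA/dt = w·dl/dt + l·dw/dt = 4·3 + 12·4 = 60 cm²/s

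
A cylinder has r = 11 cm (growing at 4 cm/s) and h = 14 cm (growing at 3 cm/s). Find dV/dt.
1595π cm³/s

V = πr²h
dV/dt = 2πrh·dr/dt + πr²·dh/dt
= 2π(11)(14)(4) + π(11)²(3)
= 1595π cm³/s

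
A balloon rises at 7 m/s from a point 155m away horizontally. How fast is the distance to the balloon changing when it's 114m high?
798√37021/37021 ≈ 4.147 m/s

z² = 155² + y²
z = √(155² + 114²) = √37021
dz/dt = y/z · dy/dt = 114/√37021 · 7 = 798√37021/37021 ≈ 4.147 m/s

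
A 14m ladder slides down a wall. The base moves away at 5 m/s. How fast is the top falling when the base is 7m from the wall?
5√3/3 ≈ 2.887 m/s

x² + y² = 14²
2x·dx/dt + 2y·dy/dt = 0
dy/dt = -x/y · dx/dt = -7/(7√3) · 5 = -5√3/3 m/s
The top is descending at 5√3/3 ≈ 2.887 m/s.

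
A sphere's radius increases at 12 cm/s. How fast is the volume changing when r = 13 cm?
8112π cm³/s

V = (4/3)πr³
dV/dt = dV/dr · dr/dt = 4πr² · 12
At r = 13: dV/dt = 8112π cm³/s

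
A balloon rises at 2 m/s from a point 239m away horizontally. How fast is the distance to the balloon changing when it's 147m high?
147√78730/39365 ≈ 1.048 m/s

z² = 239² + y²
z = √(239² + 147²) = √78730
dz/dt = y/z · dy/dt = 147/√78730 · 2 = 147√78730/39365 ≈ 1.048 m/s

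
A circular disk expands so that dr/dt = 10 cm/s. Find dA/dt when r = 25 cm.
500π cm²/s

A = πr²
dA/dt = 2πr · dr/dt = 2π(25)(10) = 500π cm²/s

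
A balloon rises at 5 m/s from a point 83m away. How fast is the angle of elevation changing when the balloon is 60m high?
0.039565 rad/s

tan(θ) = y/83
sec²(θ) · dθ/dt = (1/83) · dy/dt
dθ/dt = cos²(θ)/83 · 5 = 83/(83² + 60²) · 5
dθ/dt = 0.039565 rad/s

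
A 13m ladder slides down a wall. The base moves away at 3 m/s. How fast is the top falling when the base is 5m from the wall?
5/4 = 1.25 m/s

x² + y² = 13²
2x·dx/dt + 2y·dy/dt = 0
dy/dt = -x/y · dx/dt = -5/12 · 3 = -5/4 m/s
The top is descending at 5/4 = 1.25 m/s.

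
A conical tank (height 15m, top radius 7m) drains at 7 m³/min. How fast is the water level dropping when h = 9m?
25/(63π) ≈ 0.1263 m/min

r/h = 7/15, so r = (7/15)h
V = (1/3)πr²h = (1/3)π((7/15)h)²h = (49/675)πh³
dV/dh = (49/225)πh²
dh/dt = (dV/dt)/(dV/dh) = -7/((49/225)π·9²) = -25/(63π) m/min
The level is dropping at 25/(63π) ≈ 0.1263 m/min.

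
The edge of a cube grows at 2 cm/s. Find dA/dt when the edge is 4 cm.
96 cm²/s

A = 6s²
dA/dt = 12s · ds/dt = 12·4·2 = 96 cm²/s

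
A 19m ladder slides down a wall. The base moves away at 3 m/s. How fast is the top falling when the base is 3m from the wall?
9√22/88 ≈ 0.4797 m/s

x² + y² = 19²
2x·dx/dt + 2y·dy/dt = 0
dy/dt = -x/y · dx/dt = -3/(4√22) · 3 = -9√22/88 m/s
The top is descending at 9√22/88 ≈ 0.4797 m/s.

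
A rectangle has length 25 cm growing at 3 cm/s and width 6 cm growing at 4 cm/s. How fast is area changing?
118 cm²/s

A = lw
dA/dt = w·dl/dt + l·dw/dt = 6·3 + 25·4 = 118 cm²/s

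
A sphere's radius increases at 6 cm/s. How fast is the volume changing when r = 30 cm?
21600π cm³/s

V = (4/3)πr³
dV/dt = dV/dr · dr/dt = 4πr² · 6
At r = 30: dV/dt = 21600π cm³/s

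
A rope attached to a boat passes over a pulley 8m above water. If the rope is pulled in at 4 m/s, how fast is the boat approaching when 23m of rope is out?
92√465/465 ≈ 4.266 m/s

rope² = x² + 8²
x = √(23² - 8²) = √465
dx/dt = (rope/x) · d(rope)/dt = (23/√465) · (-4) = -92√465/465 m/s
The boat approaches at 92√465/465 ≈ 4.266 m/s.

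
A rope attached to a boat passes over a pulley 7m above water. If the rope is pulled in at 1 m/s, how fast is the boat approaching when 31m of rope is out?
31√57/228 ≈ 1.027 m/s

rope² = x² + 7²
x = √(31² - 7²) = 4√57
dx/dt = (rope/x) · d(rope)/dt = (31/(4√57)) · (-1) = -31√57/228 m/s
The boat approaches at 31√57/228 ≈ 1.027 m/s.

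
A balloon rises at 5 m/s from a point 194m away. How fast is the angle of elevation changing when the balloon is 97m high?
0.020619 rad/s

tan(θ) = y/194
sec²(θ) · dθ/dt = (1/194) · dy/dt
dθ/dt = cos²(θ)/194 · 5 = 194/(194² + 97²) · 5
dθ/dt = 0.020619 rad/s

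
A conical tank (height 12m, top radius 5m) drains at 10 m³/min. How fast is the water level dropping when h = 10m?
72/(125π) ≈ 0.1833 m/min

r/h = 5/12, so r = (5/12)h
V = (1/3)πr²h = (1/3)π((5/12)h)²h = (25/432)πh³
dV/dh = (25/144)πh²
dh/dt = (dV/dt)/(dV/dh) = -10/((25/144)π·10²) = -72/(125π) m/min
The level is dropping at 72/(125π) ≈ 0.1833 m/min.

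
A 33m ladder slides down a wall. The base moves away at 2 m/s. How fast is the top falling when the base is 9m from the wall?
3√7/14 ≈ 0.5669 m/s

x² + y² = 33²
2x·dx/dt + 2y·dy/dt = 0
dy/dt = -x/y · dx/dt = -9/(12√7) · 2 = -3√7/14 m/s
The top is descending at 3√7/14 ≈ 0.5669 m/s.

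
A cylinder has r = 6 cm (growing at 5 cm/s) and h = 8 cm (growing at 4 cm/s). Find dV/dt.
624π cm³/s

V = πr²h
dV/dt = 2πrh·dr/dt + πr²·dh/dt
= 2π(6)(8)(5) + π(6)²(4)
= 624π cm³/s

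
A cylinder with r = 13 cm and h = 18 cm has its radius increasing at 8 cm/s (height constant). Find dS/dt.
704π cm²/s

S = 2πrh + 2πr² (lateral + bases)
dS/dt = (2πh + 4πr)·dr/dt = (2π·18 + 4π·13)·8
= 704π cm²/s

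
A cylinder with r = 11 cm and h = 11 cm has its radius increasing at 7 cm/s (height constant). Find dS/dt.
462π cm²/s

S = 2πrh + 2πr² (lateral + bases)
dS/dt = (2πh + 4πr)·dr/dt = (2π·11 + 4π·11)·7
= 462π cm²/s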